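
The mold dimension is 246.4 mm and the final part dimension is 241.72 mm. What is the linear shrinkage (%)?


Shrinkage = (mold - part) / mold * 100
= (246.4 - 241.72) / 246.4 * 100
= 4.68 / 246.4 * 100
= 1.9%

1.9%


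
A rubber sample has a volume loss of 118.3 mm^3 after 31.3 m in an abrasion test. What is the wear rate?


Rate = volume_loss / distance
= 118.3 / 31.3
= 3.78 mm^3/m

3.78 mm^3/m


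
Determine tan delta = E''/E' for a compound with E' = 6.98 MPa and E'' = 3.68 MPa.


tan delta = E'' / E'
= 3.68 / 6.98
= 0.5272

tan delta = 0.5272


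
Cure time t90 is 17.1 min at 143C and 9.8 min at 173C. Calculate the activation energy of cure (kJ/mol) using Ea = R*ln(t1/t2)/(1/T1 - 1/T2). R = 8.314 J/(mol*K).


T1 = 416.15 K, T2 = 446.15 K
1/T1 - 1/T2 = 1.6158e-04
ln(t1/t2) = ln(17.1/9.8) = 0.5567
Ea = 8.314 * 0.5567 / 1.6158e-04 = 28644.2677 J/mol
Ea = 28.64 kJ/mol

28.64 kJ/mol


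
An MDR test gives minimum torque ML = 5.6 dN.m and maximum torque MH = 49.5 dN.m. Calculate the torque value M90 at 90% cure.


M90 = ML + 0.9 * (MH - ML)
M90 = 5.6 + 0.9 * (49.5 - 5.6)
M90 = 5.6 + 0.9 * 43.9
M90 = 45.11 dN.m

45.11 dN.m


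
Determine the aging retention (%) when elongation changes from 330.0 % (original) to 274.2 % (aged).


Retention = aged / original * 100
= 274.2 / 330.0 * 100
= 83.1%

83.1%


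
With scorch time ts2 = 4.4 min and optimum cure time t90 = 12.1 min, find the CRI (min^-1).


CRI = 100 / (t90 - ts2)
= 100 / (12.1 - 4.4)
= 100 / 7.7
= 12.99 min^-1

12.99 min^-1


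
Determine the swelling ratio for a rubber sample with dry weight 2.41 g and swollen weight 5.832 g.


Q = W_swollen / W_dry
Q = 5.832 / 2.41
Q = 2.42

Q = 2.42


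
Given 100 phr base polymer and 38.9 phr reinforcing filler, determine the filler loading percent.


Filler % = filler / (rubber + filler) * 100
= 38.9 / (100 + 38.9) * 100
= 38.9 / 138.9 * 100
= 28.01%

28.01%


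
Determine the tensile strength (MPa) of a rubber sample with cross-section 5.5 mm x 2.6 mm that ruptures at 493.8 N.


Area = width * thickness = 5.5 * 2.6 = 14.3 mm^2
TS = force / area = 493.8 / 14.3 = 34.53 MPa

34.53 MPa


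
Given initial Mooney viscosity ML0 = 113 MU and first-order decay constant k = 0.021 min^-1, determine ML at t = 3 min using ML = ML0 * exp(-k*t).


ML = ML0 * exp(-k * t)
ML = 113 * exp(-0.021 * 3)
ML = 113 * 0.9389
ML = 106.1 MU

106.1 MU


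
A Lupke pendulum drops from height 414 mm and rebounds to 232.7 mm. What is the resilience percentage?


Resilience = h_rebound / h_drop * 100
= 232.7 / 414 * 100
= 56.2%

56.2%


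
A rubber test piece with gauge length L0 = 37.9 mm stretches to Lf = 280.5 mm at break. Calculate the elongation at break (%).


Elongation = (Lf - L0) / L0 * 100
= (280.5 - 37.9) / 37.9 * 100
= 242.6 / 37.9 * 100
= 640.1%

640.1%


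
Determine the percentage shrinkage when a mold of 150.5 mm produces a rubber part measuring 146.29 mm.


Shrinkage = (mold - part) / mold * 100
= (150.5 - 146.29) / 150.5 * 100
= 4.21 / 150.5 * 100
= 2.8%

2.8%


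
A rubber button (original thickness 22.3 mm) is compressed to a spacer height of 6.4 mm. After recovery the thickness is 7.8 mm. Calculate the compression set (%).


CS = (t0 - recovered) / (t0 - ts) * 100
= (22.3 - 7.8) / (22.3 - 6.4) * 100
= 14.5 / 15.9 * 100
= 91.2%

91.2%


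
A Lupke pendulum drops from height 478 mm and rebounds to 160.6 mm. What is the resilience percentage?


Resilience = h_rebound / h_drop * 100
= 160.6 / 478 * 100
= 33.6%

33.6%


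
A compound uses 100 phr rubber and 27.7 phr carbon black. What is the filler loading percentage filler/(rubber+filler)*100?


Filler % = filler / (rubber + filler) * 100
= 27.7 / (100 + 27.7) * 100
= 27.7 / 127.7 * 100
= 21.69%

21.69%


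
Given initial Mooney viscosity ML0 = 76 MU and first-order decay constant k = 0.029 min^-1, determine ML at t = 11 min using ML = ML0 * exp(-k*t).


ML = ML0 * exp(-k * t)
ML = 76 * exp(-0.029 * 11)
ML = 76 * 0.7269
ML = 55.24 MU

55.24 MU


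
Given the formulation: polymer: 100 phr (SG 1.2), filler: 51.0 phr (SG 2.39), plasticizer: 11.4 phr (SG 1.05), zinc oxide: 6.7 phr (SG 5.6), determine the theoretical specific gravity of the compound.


Sum of weights = 169.1
Volume contributions:
  polymer: 100/1.2 = 83.3333
  filler: 51.0/2.39 = 21.3389
  plasticizer: 11.4/1.05 = 10.8571
  zinc oxide: 6.7/5.6 = 1.1964
Sum of volumes = 116.7258
SG = 169.1 / 116.7258 = 1.449

SG = 1.449


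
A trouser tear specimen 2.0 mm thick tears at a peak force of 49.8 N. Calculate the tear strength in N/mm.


Tear strength = force / thickness
= 49.8 / 2.0
= 24.9 N/mm

24.9 N/mm


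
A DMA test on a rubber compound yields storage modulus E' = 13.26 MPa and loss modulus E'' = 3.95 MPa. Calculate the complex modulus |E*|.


|E*| = sqrt(E'^2 + E''^2)
= sqrt(13.26^2 + 3.95^2)
= sqrt(175.8276 + 15.6025)
= 13.836 MPa

13.836 MPa


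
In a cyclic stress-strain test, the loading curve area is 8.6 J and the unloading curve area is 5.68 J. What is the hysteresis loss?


Hysteresis loss = loading - unloading
= 8.6 - 5.68
= 2.92 J

2.92 J


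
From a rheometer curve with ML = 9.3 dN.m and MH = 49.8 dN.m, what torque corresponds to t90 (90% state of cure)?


M90 = ML + 0.9 * (MH - ML)
M90 = 9.3 + 0.9 * (49.8 - 9.3)
M90 = 9.3 + 0.9 * 40.5
M90 = 45.75 dN.m

45.75 dN.m


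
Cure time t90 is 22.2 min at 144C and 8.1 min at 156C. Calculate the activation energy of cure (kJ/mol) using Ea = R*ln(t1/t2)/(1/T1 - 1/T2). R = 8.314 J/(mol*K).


T1 = 417.15 K, T2 = 429.15 K
1/T1 - 1/T2 = 6.7032e-05
ln(t1/t2) = ln(22.2/8.1) = 1.0082
Ea = 8.314 * 1.0082 / 6.7032e-05 = 125051.5246 J/mol
Ea = 125.05 kJ/mol

125.05 kJ/mol


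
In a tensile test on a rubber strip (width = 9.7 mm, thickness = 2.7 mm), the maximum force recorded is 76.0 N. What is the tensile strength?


Area = width * thickness = 9.7 * 2.7 = 26.19 mm^2
TS = force / area = 76.0 / 26.19 = 2.9 MPa

2.9 MPa


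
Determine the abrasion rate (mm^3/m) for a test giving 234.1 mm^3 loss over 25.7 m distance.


Rate = volume_loss / distance
= 234.1 / 25.7
= 9.109 mm^3/m

9.109 mm^3/m


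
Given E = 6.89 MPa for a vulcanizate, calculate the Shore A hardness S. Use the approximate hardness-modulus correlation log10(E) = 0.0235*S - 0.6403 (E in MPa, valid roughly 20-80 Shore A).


log10(E) = 0.0235*S - 0.6403  =>  S = (log10(E) + 0.6403) / 0.0235
log10(6.89) = 0.838219
S = (0.838219 + 0.6403) / 0.0235 = 1.478519 / 0.0235
S = 62.9

Shore A = 62.9


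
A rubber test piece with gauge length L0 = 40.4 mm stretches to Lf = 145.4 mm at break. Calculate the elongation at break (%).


Elongation = (Lf - L0) / L0 * 100
= (145.4 - 40.4) / 40.4 * 100
= 105.0 / 40.4 * 100
= 259.9%

259.9%


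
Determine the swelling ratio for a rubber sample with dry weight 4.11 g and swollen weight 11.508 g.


Q = W_swollen / W_dry
Q = 11.508 / 4.11
Q = 2.8

Q = 2.8


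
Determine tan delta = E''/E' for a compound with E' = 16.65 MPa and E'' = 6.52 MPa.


tan delta = E'' / E'
= 6.52 / 16.65
= 0.3916

tan delta = 0.3916


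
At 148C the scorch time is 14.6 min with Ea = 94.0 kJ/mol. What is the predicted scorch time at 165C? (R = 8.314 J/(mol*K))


Convert temperatures: T1 = 148 + 273.15 = 421.15 K, T2 = 165 + 273.15 = 438.15 K
ts2_new = 14.6 * exp(94000 / 8.314 * (1/438.15 - 1/421.15))
1/T2 - 1/T1 = -9.2128e-05
ts2_new = 5.15 min

5.15 min


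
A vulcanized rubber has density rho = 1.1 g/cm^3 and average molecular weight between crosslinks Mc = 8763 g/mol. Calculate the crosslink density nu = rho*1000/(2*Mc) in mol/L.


nu = rho * 1000 / (2 * Mc)
nu = 1.1 * 1000 / (2 * 8763)
nu = 1100.0 / 17526
nu = 0.0628 mol/L

0.0628 mol/L


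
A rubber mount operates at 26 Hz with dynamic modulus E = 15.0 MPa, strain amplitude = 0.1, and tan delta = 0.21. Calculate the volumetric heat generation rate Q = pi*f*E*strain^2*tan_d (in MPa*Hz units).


Q = pi * f * E * strain^2 * tan_d
= pi * 26 * 15.0 * 0.1^2 * 0.21
= pi * 26 * 15.0 * 0.0100 * 0.21
= 2.5730

Q = 2.5730


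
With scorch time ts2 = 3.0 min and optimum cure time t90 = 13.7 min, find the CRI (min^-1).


CRI = 100 / (t90 - ts2)
= 100 / (13.7 - 3.0)
= 100 / 10.7
= 9.35 min^-1

9.35 min^-1


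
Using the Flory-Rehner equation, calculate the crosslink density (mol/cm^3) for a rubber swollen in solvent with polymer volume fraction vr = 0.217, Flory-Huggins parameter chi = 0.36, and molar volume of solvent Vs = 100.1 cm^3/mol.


ln(1 - vr) = ln(1 - 0.217) = -0.2446
Numerator = -((-0.2446) + 0.217 + 0.36 * 0.217^2) = 0.0107
Denominator = 100.1 * (0.217^(1/3) - 0.217/2) = 49.2917
nu = 0.0107 / 49.2917 = 2.1648e-04 mol/cm^3

2.1648e-04 mol/cm^3


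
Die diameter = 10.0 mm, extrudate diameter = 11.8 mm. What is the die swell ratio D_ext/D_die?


Die swell ratio = D_extrudate / D_die
= 11.8 / 10.0
= 1.18

Die swell = 1.18


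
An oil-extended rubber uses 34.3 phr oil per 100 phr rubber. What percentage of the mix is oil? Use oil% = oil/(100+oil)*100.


Oil % = oil / (100 + oil) * 100
= 34.3 / (100 + 34.3) * 100
= 34.3 / 134.3 * 100
= 25.54%

25.54%


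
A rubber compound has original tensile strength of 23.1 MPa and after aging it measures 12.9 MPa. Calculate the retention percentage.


Retention = aged / original * 100
= 12.9 / 23.1 * 100
= 55.8%

55.8%


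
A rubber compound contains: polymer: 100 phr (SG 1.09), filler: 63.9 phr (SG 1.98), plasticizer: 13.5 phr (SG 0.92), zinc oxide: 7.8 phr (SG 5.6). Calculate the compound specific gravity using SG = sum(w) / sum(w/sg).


Sum of weights = 185.2
Volume contributions:
  polymer: 100/1.09 = 91.7431
  filler: 63.9/1.98 = 32.2727
  plasticizer: 13.5/0.92 = 14.6739
  zinc oxide: 7.8/5.6 = 1.3929
Sum of volumes = 140.0826
SG = 185.2 / 140.0826 = 1.322

SG = 1.322


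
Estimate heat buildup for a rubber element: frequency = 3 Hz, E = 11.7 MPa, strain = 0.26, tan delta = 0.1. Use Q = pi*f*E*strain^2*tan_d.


Q = pi * f * E * strain^2 * tan_d
= pi * 3 * 11.7 * 0.26^2 * 0.1
= pi * 3 * 11.7 * 0.0676 * 0.1
= 0.7454

Q = 0.7454


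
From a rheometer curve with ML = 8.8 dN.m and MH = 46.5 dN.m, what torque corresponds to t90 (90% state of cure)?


M90 = ML + 0.9 * (MH - ML)
M90 = 8.8 + 0.9 * (46.5 - 8.8)
M90 = 8.8 + 0.9 * 37.7
M90 = 42.73 dN.m

42.73 dN.m


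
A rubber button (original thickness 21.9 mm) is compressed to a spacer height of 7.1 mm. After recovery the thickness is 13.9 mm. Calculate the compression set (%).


CS = (t0 - recovered) / (t0 - ts) * 100
= (21.9 - 13.9) / (21.9 - 7.1) * 100
= 8.0 / 14.8 * 100
= 54.1%

54.1%


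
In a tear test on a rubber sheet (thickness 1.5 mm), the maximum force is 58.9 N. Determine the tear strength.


Tear strength = force / thickness
= 58.9 / 1.5
= 39.27 N/mm

39.27 N/mm


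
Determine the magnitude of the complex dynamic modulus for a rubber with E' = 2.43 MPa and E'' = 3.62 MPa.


|E*| = sqrt(E'^2 + E''^2)
= sqrt(2.43^2 + 3.62^2)
= sqrt(5.9049 + 13.1044)
= 4.36 MPa

4.36 MPa


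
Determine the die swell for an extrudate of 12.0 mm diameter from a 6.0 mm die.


Die swell ratio = D_extrudate / D_die
= 12.0 / 6.0
= 2.0

Die swell = 2.0


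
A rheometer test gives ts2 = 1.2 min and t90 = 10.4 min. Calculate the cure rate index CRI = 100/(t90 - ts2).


CRI = 100 / (t90 - ts2)
= 100 / (10.4 - 1.2)
= 100 / 9.2
= 10.87 min^-1

10.87 min^-1


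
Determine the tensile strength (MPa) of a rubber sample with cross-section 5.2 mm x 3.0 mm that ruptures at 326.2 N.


Area = width * thickness = 5.2 * 3.0 = 15.6 mm^2
TS = force / area = 326.2 / 15.6 = 20.91 MPa

20.91 MPa


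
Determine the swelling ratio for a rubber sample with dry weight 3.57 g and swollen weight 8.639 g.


Q = W_swollen / W_dry
Q = 8.639 / 3.57
Q = 2.42

Q = 2.42


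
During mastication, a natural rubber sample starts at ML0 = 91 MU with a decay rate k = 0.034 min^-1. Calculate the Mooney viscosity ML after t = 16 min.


ML = ML0 * exp(-k * t)
ML = 91 * exp(-0.034 * 16)
ML = 91 * 0.5804
ML = 52.82 MU

52.82 MU


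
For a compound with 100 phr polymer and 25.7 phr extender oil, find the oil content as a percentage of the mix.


Oil % = oil / (100 + oil) * 100
= 25.7 / (100 + 25.7) * 100
= 25.7 / 125.7 * 100
= 20.45%

20.45%


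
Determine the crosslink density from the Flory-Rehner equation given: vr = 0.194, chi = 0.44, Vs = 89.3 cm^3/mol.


ln(1 - vr) = ln(1 - 0.194) = -0.2157
Numerator = -((-0.2157) + 0.194 + 0.44 * 0.194^2) = 0.0051
Denominator = 89.3 * (0.194^(1/3) - 0.194/2) = 43.0333
nu = 0.0051 / 43.0333 = 1.1878e-04 mol/cm^3

1.1878e-04 mol/cm^3


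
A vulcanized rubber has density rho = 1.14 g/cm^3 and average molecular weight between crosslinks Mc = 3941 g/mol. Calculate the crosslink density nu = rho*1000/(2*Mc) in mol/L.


nu = rho * 1000 / (2 * Mc)
nu = 1.14 * 1000 / (2 * 3941)
nu = 1140.0 / 7882
nu = 0.1446 mol/L

0.1446 mol/L


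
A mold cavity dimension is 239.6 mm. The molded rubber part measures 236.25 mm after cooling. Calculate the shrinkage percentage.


Shrinkage = (mold - part) / mold * 100
= (239.6 - 236.25) / 239.6 * 100
= 3.35 / 239.6 * 100
= 1.4%

1.4%


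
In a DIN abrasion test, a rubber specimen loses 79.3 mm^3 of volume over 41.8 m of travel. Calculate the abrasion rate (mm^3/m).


Rate = volume_loss / distance
= 79.3 / 41.8
= 1.897 mm^3/m

1.897 mm^3/m


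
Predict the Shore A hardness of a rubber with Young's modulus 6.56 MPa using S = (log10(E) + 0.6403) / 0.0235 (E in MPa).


log10(E) = 0.0235*S - 0.6403  =>  S = (log10(E) + 0.6403) / 0.0235
log10(6.56) = 0.816904
S = (0.816904 + 0.6403) / 0.0235 = 1.457204 / 0.0235
S = 62.0

Shore A = 62.0


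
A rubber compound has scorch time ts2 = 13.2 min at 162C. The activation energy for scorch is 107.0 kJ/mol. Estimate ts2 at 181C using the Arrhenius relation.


Convert temperatures: T1 = 162 + 273.15 = 435.15 K, T2 = 181 + 273.15 = 454.15 K
ts2_new = 13.2 * exp(107000 / 8.314 * (1/454.15 - 1/435.15))
1/T2 - 1/T1 = -9.6142e-05
ts2_new = 3.83 min

3.83 min


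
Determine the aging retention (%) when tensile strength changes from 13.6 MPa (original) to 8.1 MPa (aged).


Retention = aged / original * 100
= 8.1 / 13.6 * 100
= 59.6%

59.6%


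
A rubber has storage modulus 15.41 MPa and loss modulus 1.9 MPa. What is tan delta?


tan delta = E'' / E'
= 1.9 / 15.41
= 0.1233

tan delta = 0.1233


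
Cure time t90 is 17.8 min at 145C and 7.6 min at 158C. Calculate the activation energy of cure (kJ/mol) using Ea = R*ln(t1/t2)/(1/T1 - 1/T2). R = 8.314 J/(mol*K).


T1 = 418.15 K, T2 = 431.15 K
1/T1 - 1/T2 = 7.2108e-05
ln(t1/t2) = ln(17.8/7.6) = 0.8511
Ea = 8.314 * 0.8511 / 7.2108e-05 = 98125.6039 J/mol
Ea = 98.13 kJ/mol

98.13 kJ/mol


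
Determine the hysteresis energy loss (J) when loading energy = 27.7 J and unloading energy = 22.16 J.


Hysteresis loss = loading - unloading
= 27.7 - 22.16
= 5.54 J

5.54 J


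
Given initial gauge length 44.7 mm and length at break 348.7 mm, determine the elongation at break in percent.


Elongation = (Lf - L0) / L0 * 100
= (348.7 - 44.7) / 44.7 * 100
= 304.0 / 44.7 * 100
= 680.1%

680.1%


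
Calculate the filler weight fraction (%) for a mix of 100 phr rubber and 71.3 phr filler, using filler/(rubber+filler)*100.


Filler % = filler / (rubber + filler) * 100
= 71.3 / (100 + 71.3) * 100
= 71.3 / 171.3 * 100
= 41.62%

41.62%


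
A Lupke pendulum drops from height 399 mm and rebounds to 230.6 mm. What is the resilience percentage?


Resilience = h_rebound / h_drop * 100
= 230.6 / 399 * 100
= 57.8%

57.8%


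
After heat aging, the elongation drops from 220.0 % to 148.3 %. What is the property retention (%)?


Retention = aged / original * 100
= 148.3 / 220.0 * 100
= 67.4%

67.4%


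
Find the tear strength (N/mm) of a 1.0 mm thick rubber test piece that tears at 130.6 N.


Tear strength = force / thickness
= 130.6 / 1.0
= 130.6 N/mm

130.6 N/mm


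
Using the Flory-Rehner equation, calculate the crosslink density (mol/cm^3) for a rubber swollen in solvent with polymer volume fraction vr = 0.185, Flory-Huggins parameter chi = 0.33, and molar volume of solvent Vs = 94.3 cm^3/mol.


ln(1 - vr) = ln(1 - 0.185) = -0.2046
Numerator = -((-0.2046) + 0.185 + 0.33 * 0.185^2) = 0.0083
Denominator = 94.3 * (0.185^(1/3) - 0.185/2) = 45.0096
nu = 0.0083 / 45.0096 = 1.8380e-04 mol/cm^3

1.8380e-04 mol/cm^3


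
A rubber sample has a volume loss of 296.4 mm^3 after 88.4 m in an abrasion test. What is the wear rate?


Rate = volume_loss / distance
= 296.4 / 88.4
= 3.353 mm^3/m

3.353 mm^3/m


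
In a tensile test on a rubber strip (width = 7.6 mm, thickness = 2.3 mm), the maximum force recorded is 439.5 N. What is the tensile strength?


Area = width * thickness = 7.6 * 2.3 = 17.48 mm^2
TS = force / area = 439.5 / 17.48 = 25.14 MPa

25.14 MPa


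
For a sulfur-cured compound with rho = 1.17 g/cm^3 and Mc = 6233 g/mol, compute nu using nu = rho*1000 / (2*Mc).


nu = rho * 1000 / (2 * Mc)
nu = 1.17 * 1000 / (2 * 6233)
nu = 1170.0 / 12466
nu = 0.0939 mol/L

0.0939 mol/L


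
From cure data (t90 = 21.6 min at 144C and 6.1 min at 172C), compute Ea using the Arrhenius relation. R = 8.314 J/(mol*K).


T1 = 417.15 K, T2 = 445.15 K
1/T1 - 1/T2 = 1.5079e-04
ln(t1/t2) = ln(21.6/6.1) = 1.2644
Ea = 8.314 * 1.2644 / 1.5079e-04 = 69716.6744 J/mol
Ea = 69.72 kJ/mol

69.72 kJ/mol


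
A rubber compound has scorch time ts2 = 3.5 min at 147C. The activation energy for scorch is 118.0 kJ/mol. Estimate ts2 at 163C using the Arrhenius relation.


Convert temperatures: T1 = 147 + 273.15 = 420.15 K, T2 = 163 + 273.15 = 436.15 K
ts2_new = 3.5 * exp(118000 / 8.314 * (1/436.15 - 1/420.15))
1/T2 - 1/T1 = -8.7313e-05
ts2_new = 1.01 min

1.01 min


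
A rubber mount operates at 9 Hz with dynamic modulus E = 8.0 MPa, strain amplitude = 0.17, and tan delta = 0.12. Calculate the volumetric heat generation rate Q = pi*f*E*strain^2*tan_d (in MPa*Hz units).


Q = pi * f * E * strain^2 * tan_d
= pi * 9 * 8.0 * 0.17^2 * 0.12
= pi * 9 * 8.0 * 0.0289 * 0.12
= 0.7844

Q = 0.7844


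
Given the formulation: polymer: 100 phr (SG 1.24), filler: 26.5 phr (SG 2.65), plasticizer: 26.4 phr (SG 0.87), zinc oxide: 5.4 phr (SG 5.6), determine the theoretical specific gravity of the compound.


Sum of weights = 158.3
Volume contributions:
  polymer: 100/1.24 = 80.6452
  filler: 26.5/2.65 = 10.0000
  plasticizer: 26.4/0.87 = 30.3448
  zinc oxide: 5.4/5.6 = 0.9643
Sum of volumes = 121.9543
SG = 158.3 / 121.9543 = 1.298

SG = 1.298


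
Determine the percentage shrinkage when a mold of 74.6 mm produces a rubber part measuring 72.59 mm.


Shrinkage = (mold - part) / mold * 100
= (74.6 - 72.59) / 74.6 * 100
= 2.01 / 74.6 * 100
= 2.69%

2.69%


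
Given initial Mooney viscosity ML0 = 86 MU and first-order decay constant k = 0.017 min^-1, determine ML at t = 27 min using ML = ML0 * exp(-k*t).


ML = ML0 * exp(-k * t)
ML = 86 * exp(-0.017 * 27)
ML = 86 * 0.6319
ML = 54.34 MU

54.34 MU


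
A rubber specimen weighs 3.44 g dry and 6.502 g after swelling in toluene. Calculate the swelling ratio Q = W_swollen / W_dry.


Q = W_swollen / W_dry
Q = 6.502 / 3.44
Q = 1.89

Q = 1.89


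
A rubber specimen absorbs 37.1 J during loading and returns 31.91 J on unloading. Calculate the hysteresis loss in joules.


Hysteresis loss = loading - unloading
= 37.1 - 31.91
= 5.19 J

5.19 J


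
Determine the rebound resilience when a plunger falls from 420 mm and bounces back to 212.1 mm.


Resilience = h_rebound / h_drop * 100
= 212.1 / 420 * 100
= 50.5%

50.5%


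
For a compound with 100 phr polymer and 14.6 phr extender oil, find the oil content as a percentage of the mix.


Oil % = oil / (100 + oil) * 100
= 14.6 / (100 + 14.6) * 100
= 14.6 / 114.6 * 100
= 12.74%

12.74%


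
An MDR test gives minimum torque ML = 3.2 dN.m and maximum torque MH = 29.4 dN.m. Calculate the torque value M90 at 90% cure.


M90 = ML + 0.9 * (MH - ML)
M90 = 3.2 + 0.9 * (29.4 - 3.2)
M90 = 3.2 + 0.9 * 26.2
M90 = 26.78 dN.m

26.78 dN.m


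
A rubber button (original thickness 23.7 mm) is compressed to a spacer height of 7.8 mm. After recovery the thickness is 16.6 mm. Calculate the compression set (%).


CS = (t0 - recovered) / (t0 - ts) * 100
= (23.7 - 16.6) / (23.7 - 7.8) * 100
= 7.1 / 15.9 * 100
= 44.7%

44.7%


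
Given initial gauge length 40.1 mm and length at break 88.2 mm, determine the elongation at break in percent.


Elongation = (Lf - L0) / L0 * 100
= (88.2 - 40.1) / 40.1 * 100
= 48.1 / 40.1 * 100
= 120.0%

120.0%


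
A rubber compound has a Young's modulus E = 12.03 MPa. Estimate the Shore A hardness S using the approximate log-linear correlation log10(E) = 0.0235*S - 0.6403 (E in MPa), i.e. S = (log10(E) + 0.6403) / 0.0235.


log10(E) = 0.0235*S - 0.6403  =>  S = (log10(E) + 0.6403) / 0.0235
log10(12.03) = 1.080266
S = (1.080266 + 0.6403) / 0.0235 = 1.720566 / 0.0235
S = 73.2

Shore A = 73.2


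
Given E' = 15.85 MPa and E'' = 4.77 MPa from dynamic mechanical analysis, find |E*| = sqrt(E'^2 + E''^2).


|E*| = sqrt(E'^2 + E''^2)
= sqrt(15.85^2 + 4.77^2)
= sqrt(251.2225 + 22.7529)
= 16.552 MPa

16.552 MPa


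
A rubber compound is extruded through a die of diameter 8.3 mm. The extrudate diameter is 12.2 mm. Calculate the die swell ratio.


Die swell ratio = D_extrudate / D_die
= 12.2 / 8.3
= 1.47

Die swell = 1.47


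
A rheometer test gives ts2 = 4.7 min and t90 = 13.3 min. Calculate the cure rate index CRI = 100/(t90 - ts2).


CRI = 100 / (t90 - ts2)
= 100 / (13.3 - 4.7)
= 100 / 8.6
= 11.63 min^-1

11.63 min^-1


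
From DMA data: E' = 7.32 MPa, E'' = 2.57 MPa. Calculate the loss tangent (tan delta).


tan delta = E'' / E'
= 2.57 / 7.32
= 0.3511

tan delta = 0.3511


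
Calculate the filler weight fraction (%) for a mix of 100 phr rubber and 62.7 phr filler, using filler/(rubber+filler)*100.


Filler % = filler / (rubber + filler) * 100
= 62.7 / (100 + 62.7) * 100
= 62.7 / 162.7 * 100
= 38.54%

38.54%


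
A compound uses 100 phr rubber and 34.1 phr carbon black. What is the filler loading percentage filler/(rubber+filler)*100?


Filler % = filler / (rubber + filler) * 100
= 34.1 / (100 + 34.1) * 100
= 34.1 / 134.1 * 100
= 25.43%

25.43%


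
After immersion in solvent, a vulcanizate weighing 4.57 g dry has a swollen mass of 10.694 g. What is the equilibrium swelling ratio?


Q = W_swollen / W_dry
Q = 10.694 / 4.57
Q = 2.34

Q = 2.34


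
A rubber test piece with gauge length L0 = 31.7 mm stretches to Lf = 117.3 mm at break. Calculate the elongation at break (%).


Elongation = (Lf - L0) / L0 * 100
= (117.3 - 31.7) / 31.7 * 100
= 85.6 / 31.7 * 100
= 270.0%

270.0%


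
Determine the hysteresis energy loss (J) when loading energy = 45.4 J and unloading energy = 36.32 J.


Hysteresis loss = loading - unloading
= 45.4 - 36.32
= 9.08 J

9.08 J


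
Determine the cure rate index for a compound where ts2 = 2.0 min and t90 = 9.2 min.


CRI = 100 / (t90 - ts2)
= 100 / (9.2 - 2.0)
= 100 / 7.2
= 13.89 min^-1

13.89 min^-1


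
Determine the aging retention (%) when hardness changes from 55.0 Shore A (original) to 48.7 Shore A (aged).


Retention = aged / original * 100
= 48.7 / 55.0 * 100
= 88.5%

88.5%


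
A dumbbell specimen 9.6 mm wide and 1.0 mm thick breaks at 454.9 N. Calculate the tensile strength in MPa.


Area = width * thickness = 9.6 * 1.0 = 9.6 mm^2
TS = force / area = 454.9 / 9.6 = 47.39 MPa

47.39 MPa


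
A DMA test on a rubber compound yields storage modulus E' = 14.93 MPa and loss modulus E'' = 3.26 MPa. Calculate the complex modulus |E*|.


|E*| = sqrt(E'^2 + E''^2)
= sqrt(14.93^2 + 3.26^2)
= sqrt(222.9049 + 10.6276)
= 15.282 MPa

15.282 MPa


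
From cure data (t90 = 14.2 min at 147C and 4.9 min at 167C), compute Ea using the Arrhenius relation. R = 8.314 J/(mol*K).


T1 = 420.15 K, T2 = 440.15 K
1/T1 - 1/T2 = 1.0815e-04
ln(t1/t2) = ln(14.2/4.9) = 1.0640
Ea = 8.314 * 1.0640 / 1.0815e-04 = 81795.5139 J/mol
Ea = 81.8 kJ/mol

81.8 kJ/mol


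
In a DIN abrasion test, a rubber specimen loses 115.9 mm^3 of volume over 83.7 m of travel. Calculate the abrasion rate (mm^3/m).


Rate = volume_loss / distance
= 115.9 / 83.7
= 1.385 mm^3/m

1.385 mm^3/m


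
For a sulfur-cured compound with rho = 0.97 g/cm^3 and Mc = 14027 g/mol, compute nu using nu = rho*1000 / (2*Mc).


nu = rho * 1000 / (2 * Mc)
nu = 0.97 * 1000 / (2 * 14027)
nu = 970.0 / 28054
nu = 0.0346 mol/L

0.0346 mol/L


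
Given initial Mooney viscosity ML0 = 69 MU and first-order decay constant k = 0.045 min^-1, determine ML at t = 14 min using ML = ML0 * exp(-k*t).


ML = ML0 * exp(-k * t)
ML = 69 * exp(-0.045 * 14)
ML = 69 * 0.5326
ML = 36.75 MU

36.75 MU


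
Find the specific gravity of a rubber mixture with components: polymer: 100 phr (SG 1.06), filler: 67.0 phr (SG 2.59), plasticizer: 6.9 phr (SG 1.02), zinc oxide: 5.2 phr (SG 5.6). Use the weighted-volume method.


Sum of weights = 179.1
Volume contributions:
  polymer: 100/1.06 = 94.3396
  filler: 67.0/2.59 = 25.8687
  plasticizer: 6.9/1.02 = 6.7647
  zinc oxide: 5.2/5.6 = 0.9286
Sum of volumes = 127.9016
SG = 179.1 / 127.9016 = 1.4

SG = 1.4


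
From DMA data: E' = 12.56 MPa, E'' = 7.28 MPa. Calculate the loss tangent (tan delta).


tan delta = E'' / E'
= 7.28 / 12.56
= 0.5796

tan delta = 0.5796


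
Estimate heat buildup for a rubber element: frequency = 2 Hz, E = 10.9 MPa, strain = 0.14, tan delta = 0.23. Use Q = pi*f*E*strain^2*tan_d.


Q = pi * f * E * strain^2 * tan_d
= pi * 2 * 10.9 * 0.14^2 * 0.23
= pi * 2 * 10.9 * 0.0196 * 0.23
= 0.3087

Q = 0.3087


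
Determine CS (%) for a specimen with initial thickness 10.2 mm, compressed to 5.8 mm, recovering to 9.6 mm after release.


CS = (t0 - recovered) / (t0 - ts) * 100
= (10.2 - 9.6) / (10.2 - 5.8) * 100
= 0.6 / 4.4 * 100
= 13.6%

13.6%


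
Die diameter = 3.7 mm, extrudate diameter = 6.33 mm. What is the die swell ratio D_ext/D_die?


Die swell ratio = D_extrudate / D_die
= 6.33 / 3.7
= 1.711

Die swell = 1.711


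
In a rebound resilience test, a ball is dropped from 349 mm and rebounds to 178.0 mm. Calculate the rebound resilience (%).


Resilience = h_rebound / h_drop * 100
= 178.0 / 349 * 100
= 51.0%

51.0%


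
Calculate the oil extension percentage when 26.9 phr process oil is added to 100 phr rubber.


Oil % = oil / (100 + oil) * 100
= 26.9 / (100 + 26.9) * 100
= 26.9 / 126.9 * 100
= 21.2%

21.2%


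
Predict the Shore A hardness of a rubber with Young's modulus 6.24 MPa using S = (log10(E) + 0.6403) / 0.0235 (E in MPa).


log10(E) = 0.0235*S - 0.6403  =>  S = (log10(E) + 0.6403) / 0.0235
log10(6.24) = 0.795185
S = (0.795185 + 0.6403) / 0.0235 = 1.435485 / 0.0235
S = 61.1

Shore A = 61.1


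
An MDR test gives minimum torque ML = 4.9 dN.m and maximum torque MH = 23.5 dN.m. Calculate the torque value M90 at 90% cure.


M90 = ML + 0.9 * (MH - ML)
M90 = 4.9 + 0.9 * (23.5 - 4.9)
M90 = 4.9 + 0.9 * 18.6
M90 = 21.64 dN.m

21.64 dN.m


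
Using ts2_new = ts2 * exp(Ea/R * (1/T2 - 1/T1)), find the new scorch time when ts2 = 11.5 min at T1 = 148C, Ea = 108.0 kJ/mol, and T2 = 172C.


Convert temperatures: T1 = 148 + 273.15 = 421.15 K, T2 = 172 + 273.15 = 445.15 K
ts2_new = 11.5 * exp(108000 / 8.314 * (1/445.15 - 1/421.15))
1/T2 - 1/T1 = -1.2802e-04
ts2_new = 2.18 min

2.18 min


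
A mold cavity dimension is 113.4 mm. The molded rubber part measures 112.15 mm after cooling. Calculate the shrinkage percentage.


Shrinkage = (mold - part) / mold * 100
= (113.4 - 112.15) / 113.4 * 100
= 1.25 / 113.4 * 100
= 1.1%

1.1%


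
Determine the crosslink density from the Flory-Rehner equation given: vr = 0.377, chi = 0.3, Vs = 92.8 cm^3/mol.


ln(1 - vr) = ln(1 - 0.377) = -0.4732
Numerator = -((-0.4732) + 0.377 + 0.3 * 0.377^2) = 0.0536
Denominator = 92.8 * (0.377^(1/3) - 0.377/2) = 49.5463
nu = 0.0536 / 49.5463 = 0.0011 mol/cm^3

0.0011 mol/cm^3


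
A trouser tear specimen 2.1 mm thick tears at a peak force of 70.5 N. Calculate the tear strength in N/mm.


Tear strength = force / thickness
= 70.5 / 2.1
= 33.57 N/mm

33.57 N/mm


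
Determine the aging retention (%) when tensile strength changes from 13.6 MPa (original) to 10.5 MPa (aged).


Retention = aged / original * 100
= 10.5 / 13.6 * 100
= 77.2%

77.2%


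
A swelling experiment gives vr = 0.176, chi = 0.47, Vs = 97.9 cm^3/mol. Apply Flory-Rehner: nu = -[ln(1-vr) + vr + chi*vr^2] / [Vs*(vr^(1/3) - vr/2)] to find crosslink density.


ln(1 - vr) = ln(1 - 0.176) = -0.1936
Numerator = -((-0.1936) + 0.176 + 0.47 * 0.176^2) = 0.0030
Denominator = 97.9 * (0.176^(1/3) - 0.176/2) = 46.2487
nu = 0.0030 / 46.2487 = 6.5429e-05 mol/cm^3

6.5429e-05 mol/cm^3


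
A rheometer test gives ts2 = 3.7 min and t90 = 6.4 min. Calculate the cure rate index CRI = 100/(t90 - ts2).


CRI = 100 / (t90 - ts2)
= 100 / (6.4 - 3.7)
= 100 / 2.7
= 37.04 min^-1

37.04 min^-1


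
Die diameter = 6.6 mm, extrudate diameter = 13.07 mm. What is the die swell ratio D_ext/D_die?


Die swell ratio = D_extrudate / D_die
= 13.07 / 6.6
= 1.98

Die swell = 1.98


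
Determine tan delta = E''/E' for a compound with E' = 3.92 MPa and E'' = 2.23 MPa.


tan delta = E'' / E'
= 2.23 / 3.92
= 0.5689

tan delta = 0.5689


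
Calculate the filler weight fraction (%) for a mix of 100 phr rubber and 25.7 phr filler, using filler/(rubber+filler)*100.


Filler % = filler / (rubber + filler) * 100
= 25.7 / (100 + 25.7) * 100
= 25.7 / 125.7 * 100
= 20.45%

20.45%


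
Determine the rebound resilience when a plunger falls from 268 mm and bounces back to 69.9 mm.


Resilience = h_rebound / h_drop * 100
= 69.9 / 268 * 100
= 26.1%

26.1%


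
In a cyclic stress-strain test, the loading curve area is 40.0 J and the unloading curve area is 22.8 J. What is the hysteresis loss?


Hysteresis loss = loading - unloading
= 40.0 - 22.8
= 17.2 J

17.2 J


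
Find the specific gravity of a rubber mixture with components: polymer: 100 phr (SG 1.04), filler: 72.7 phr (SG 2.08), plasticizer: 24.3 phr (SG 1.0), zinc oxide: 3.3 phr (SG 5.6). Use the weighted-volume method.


Sum of weights = 200.3
Volume contributions:
  polymer: 100/1.04 = 96.1538
  filler: 72.7/2.08 = 34.9519
  plasticizer: 24.3/1.0 = 24.3000
  zinc oxide: 3.3/5.6 = 0.5893
Sum of volumes = 155.9951
SG = 200.3 / 155.9951 = 1.284

SG = 1.284


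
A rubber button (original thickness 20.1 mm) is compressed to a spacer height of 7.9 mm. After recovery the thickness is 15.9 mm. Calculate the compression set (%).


CS = (t0 - recovered) / (t0 - ts) * 100
= (20.1 - 15.9) / (20.1 - 7.9) * 100
= 4.2 / 12.2 * 100
= 34.4%

34.4%


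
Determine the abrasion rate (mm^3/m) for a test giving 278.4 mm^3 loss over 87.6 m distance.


Rate = volume_loss / distance
= 278.4 / 87.6
= 3.178 mm^3/m

3.178 mm^3/m


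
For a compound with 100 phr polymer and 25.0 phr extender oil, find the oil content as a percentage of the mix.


Oil % = oil / (100 + oil) * 100
= 25.0 / (100 + 25.0) * 100
= 25.0 / 125.0 * 100
= 20.0%

20.0%


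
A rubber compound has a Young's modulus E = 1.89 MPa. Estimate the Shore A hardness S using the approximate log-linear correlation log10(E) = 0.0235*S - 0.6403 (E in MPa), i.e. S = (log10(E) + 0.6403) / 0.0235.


log10(E) = 0.0235*S - 0.6403  =>  S = (log10(E) + 0.6403) / 0.0235
log10(1.89) = 0.276462
S = (0.276462 + 0.6403) / 0.0235 = 0.916762 / 0.0235
S = 39.0

Shore A = 39.0


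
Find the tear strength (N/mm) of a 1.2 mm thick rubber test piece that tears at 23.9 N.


Tear strength = force / thickness
= 23.9 / 1.2
= 19.92 N/mm

19.92 N/mm


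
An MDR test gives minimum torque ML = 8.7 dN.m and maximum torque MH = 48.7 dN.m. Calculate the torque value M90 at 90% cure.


M90 = ML + 0.9 * (MH - ML)
M90 = 8.7 + 0.9 * (48.7 - 8.7)
M90 = 8.7 + 0.9 * 40.0
M90 = 44.7 dN.m

44.7 dN.m


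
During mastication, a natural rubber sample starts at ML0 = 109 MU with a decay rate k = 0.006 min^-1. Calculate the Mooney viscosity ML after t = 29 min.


ML = ML0 * exp(-k * t)
ML = 109 * exp(-0.006 * 29)
ML = 109 * 0.8403
ML = 91.59 MU

91.59 MU


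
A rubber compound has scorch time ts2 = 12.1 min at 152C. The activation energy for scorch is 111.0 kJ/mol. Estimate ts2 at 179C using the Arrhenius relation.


Convert temperatures: T1 = 152 + 273.15 = 425.15 K, T2 = 179 + 273.15 = 452.15 K
ts2_new = 12.1 * exp(111000 / 8.314 * (1/452.15 - 1/425.15))
1/T2 - 1/T1 = -1.4046e-04
ts2_new = 1.86 min

1.86 min


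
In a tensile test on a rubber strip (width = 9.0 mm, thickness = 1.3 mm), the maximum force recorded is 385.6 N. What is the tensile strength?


Area = width * thickness = 9.0 * 1.3 = 11.7 mm^2
TS = force / area = 385.6 / 11.7 = 32.96 MPa

32.96 MPa


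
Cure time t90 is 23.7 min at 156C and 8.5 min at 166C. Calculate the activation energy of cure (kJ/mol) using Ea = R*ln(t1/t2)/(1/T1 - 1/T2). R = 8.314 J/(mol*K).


T1 = 429.15 K, T2 = 439.15 K
1/T1 - 1/T2 = 5.3061e-05
ln(t1/t2) = ln(23.7/8.5) = 1.0254
Ea = 8.314 * 1.0254 / 5.3061e-05 = 160667.8937 J/mol
Ea = 160.67 kJ/mol

160.67 kJ/mol


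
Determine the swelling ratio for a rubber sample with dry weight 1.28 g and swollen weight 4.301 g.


Q = W_swollen / W_dry
Q = 4.301 / 1.28
Q = 3.36

Q = 3.36


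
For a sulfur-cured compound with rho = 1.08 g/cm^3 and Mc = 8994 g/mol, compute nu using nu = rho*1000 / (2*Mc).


nu = rho * 1000 / (2 * Mc)
nu = 1.08 * 1000 / (2 * 8994)
nu = 1080.0 / 17988
nu = 0.0600 mol/L

0.0600 mol/L


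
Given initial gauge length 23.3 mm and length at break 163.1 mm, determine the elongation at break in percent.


Elongation = (Lf - L0) / L0 * 100
= (163.1 - 23.3) / 23.3 * 100
= 139.8 / 23.3 * 100
= 600.0%

600.0%


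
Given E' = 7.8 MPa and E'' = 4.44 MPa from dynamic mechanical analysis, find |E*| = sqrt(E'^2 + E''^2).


|E*| = sqrt(E'^2 + E''^2)
= sqrt(7.8^2 + 4.44^2)
= sqrt(60.8400 + 19.7136)
= 8.975 MPa

8.975 MPa


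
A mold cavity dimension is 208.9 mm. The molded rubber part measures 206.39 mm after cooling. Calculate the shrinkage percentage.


Shrinkage = (mold - part) / mold * 100
= (208.9 - 206.39) / 208.9 * 100
= 2.51 / 208.9 * 100
= 1.2%

1.2%


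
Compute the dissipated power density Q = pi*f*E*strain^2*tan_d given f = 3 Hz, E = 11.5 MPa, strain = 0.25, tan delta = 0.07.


Q = pi * f * E * strain^2 * tan_d
= pi * 3 * 11.5 * 0.25^2 * 0.07
= pi * 3 * 11.5 * 0.0625 * 0.07
= 0.4742

Q = 0.4742


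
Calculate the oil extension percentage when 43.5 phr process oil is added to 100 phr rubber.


Oil % = oil / (100 + oil) * 100
= 43.5 / (100 + 43.5) * 100
= 43.5 / 143.5 * 100
= 30.31%

30.31%


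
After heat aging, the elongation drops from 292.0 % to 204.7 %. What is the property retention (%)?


Retention = aged / original * 100
= 204.7 / 292.0 * 100
= 70.1%

70.1%


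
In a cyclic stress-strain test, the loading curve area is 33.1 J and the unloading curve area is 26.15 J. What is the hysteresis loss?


Hysteresis loss = loading - unloading
= 33.1 - 26.15
= 6.95 J

6.95 J


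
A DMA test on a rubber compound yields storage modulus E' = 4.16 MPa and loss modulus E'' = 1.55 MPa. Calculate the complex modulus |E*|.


|E*| = sqrt(E'^2 + E''^2)
= sqrt(4.16^2 + 1.55^2)
= sqrt(17.3056 + 2.4025)
= 4.439 MPa

4.439 MPa


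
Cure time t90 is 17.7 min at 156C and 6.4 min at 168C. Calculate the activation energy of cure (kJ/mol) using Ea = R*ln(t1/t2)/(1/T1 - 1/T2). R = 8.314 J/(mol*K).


T1 = 429.15 K, T2 = 441.15 K
1/T1 - 1/T2 = 6.3385e-05
ln(t1/t2) = ln(17.7/6.4) = 1.0173
Ea = 8.314 * 1.0173 / 6.3385e-05 = 133431.6883 J/mol
Ea = 133.43 kJ/mol

133.43 kJ/mol


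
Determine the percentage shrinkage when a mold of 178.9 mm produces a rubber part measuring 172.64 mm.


Shrinkage = (mold - part) / mold * 100
= (178.9 - 172.64) / 178.9 * 100
= 6.26 / 178.9 * 100
= 3.5%

3.5%


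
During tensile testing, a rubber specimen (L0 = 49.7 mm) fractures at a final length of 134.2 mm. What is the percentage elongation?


Elongation = (Lf - L0) / L0 * 100
= (134.2 - 49.7) / 49.7 * 100
= 84.5 / 49.7 * 100
= 170.0%

170.0%


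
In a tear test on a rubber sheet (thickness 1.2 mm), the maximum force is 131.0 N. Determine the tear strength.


Tear strength = force / thickness
= 131.0 / 1.2
= 109.17 N/mm

109.17 N/mm


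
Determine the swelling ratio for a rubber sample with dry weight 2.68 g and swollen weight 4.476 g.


Q = W_swollen / W_dry
Q = 4.476 / 2.68
Q = 1.67

Q = 1.67


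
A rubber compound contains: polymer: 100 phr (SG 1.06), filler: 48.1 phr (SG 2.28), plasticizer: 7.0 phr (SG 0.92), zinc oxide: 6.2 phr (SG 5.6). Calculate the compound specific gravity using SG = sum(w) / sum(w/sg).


Sum of weights = 161.3
Volume contributions:
  polymer: 100/1.06 = 94.3396
  filler: 48.1/2.28 = 21.0965
  plasticizer: 7.0/0.92 = 7.6087
  zinc oxide: 6.2/5.6 = 1.1071
Sum of volumes = 124.1520
SG = 161.3 / 124.1520 = 1.299

SG = 1.299


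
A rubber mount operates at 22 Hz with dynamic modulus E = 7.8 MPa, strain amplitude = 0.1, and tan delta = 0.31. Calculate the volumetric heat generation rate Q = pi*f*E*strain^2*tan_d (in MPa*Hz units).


Q = pi * f * E * strain^2 * tan_d
= pi * 22 * 7.8 * 0.1^2 * 0.31
= pi * 22 * 7.8 * 0.0100 * 0.31
= 1.6712

Q = 1.6712


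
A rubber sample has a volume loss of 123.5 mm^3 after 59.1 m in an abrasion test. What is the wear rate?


Rate = volume_loss / distance
= 123.5 / 59.1
= 2.09 mm^3/m

2.09 mm^3/m


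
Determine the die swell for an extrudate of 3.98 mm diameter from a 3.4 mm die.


Die swell ratio = D_extrudate / D_die
= 3.98 / 3.4
= 1.171

Die swell = 1.171


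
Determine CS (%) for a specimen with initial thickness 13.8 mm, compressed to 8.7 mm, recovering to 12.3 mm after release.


CS = (t0 - recovered) / (t0 - ts) * 100
= (13.8 - 12.3) / (13.8 - 8.7) * 100
= 1.5 / 5.1 * 100
= 29.4%

29.4%


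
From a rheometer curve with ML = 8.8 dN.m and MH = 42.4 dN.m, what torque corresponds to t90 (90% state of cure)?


M90 = ML + 0.9 * (MH - ML)
M90 = 8.8 + 0.9 * (42.4 - 8.8)
M90 = 8.8 + 0.9 * 33.6
M90 = 39.04 dN.m

39.04 dN.m


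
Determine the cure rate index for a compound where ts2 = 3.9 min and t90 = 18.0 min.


CRI = 100 / (t90 - ts2)
= 100 / (18.0 - 3.9)
= 100 / 14.1
= 7.09 min^-1

7.09 min^-1


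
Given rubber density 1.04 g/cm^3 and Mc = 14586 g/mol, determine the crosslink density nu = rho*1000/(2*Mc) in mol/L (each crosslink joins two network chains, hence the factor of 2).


nu = rho * 1000 / (2 * Mc)
nu = 1.04 * 1000 / (2 * 14586)
nu = 1040.0 / 29172
nu = 0.0357 mol/L

0.0357 mol/L


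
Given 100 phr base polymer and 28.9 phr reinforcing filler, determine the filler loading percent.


Filler % = filler / (rubber + filler) * 100
= 28.9 / (100 + 28.9) * 100
= 28.9 / 128.9 * 100
= 22.42%

22.42%


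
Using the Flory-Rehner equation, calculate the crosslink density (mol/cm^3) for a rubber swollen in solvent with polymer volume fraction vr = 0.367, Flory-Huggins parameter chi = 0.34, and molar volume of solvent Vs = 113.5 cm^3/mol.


ln(1 - vr) = ln(1 - 0.367) = -0.4573
Numerator = -((-0.4573) + 0.367 + 0.34 * 0.367^2) = 0.0445
Denominator = 113.5 * (0.367^(1/3) - 0.367/2) = 60.4342
nu = 0.0445 / 60.4342 = 7.3618e-04 mol/cm^3

7.3618e-04 mol/cm^3


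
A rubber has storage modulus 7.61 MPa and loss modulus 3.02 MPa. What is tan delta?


tan delta = E'' / E'
= 3.02 / 7.61
= 0.3968

tan delta = 0.3968


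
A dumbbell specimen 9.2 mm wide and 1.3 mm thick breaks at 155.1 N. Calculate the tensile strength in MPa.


Area = width * thickness = 9.2 * 1.3 = 11.96 mm^2
TS = force / area = 155.1 / 11.96 = 12.97 MPa

12.97 MPa
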